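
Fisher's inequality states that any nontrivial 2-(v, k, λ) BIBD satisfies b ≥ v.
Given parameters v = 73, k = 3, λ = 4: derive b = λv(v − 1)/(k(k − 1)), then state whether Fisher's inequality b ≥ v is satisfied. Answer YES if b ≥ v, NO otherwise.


r = λ(v − 1)/(k − 1) = 4·72/2 = 144.
b = vr/k = 73·144/3 = 3504.
Fisher's inequality: b ≥ v ⇔ 3504 ≥ 73? YES.

YES


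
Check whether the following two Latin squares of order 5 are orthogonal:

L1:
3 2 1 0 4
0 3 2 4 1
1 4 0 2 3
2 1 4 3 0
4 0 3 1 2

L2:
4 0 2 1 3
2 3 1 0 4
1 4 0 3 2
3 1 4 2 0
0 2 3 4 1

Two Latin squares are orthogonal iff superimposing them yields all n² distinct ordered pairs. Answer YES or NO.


Form the n² = 25 superimposed pairs (L1[i][j], L2[i][j]), row by row (rows and columns indexed from 0):
row 0: (3,4) (2,0) (1,2) (0,1) (4,3)
row 1: (0,2) (3,3) (2,1) (4,0) (1,4)
row 2: (1,1) (4,4) (0,0) (2,3) (3,2)
row 3: (2,3) (1,1) (4,4) (3,2) (0,0)
row 4: (4,0) (0,2) (3,3) (1,4) (2,1)
Orthogonality requires all 25 pairs distinct.
But the pair (2,3) repeats: cell (2,3) has L1 = 2, L2 = 3, and cell (3,0) has L1 = 2, L2 = 3.
A repeated pair means some other pair never occurs (only 15 distinct pairs out of 25), so the squares are not orthogonal.
Conclusion: NO.

NO


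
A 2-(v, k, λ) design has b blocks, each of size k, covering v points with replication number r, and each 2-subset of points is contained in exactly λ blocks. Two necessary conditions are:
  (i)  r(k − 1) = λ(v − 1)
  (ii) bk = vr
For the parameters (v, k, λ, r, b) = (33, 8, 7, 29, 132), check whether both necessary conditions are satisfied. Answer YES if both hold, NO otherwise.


Condition (i): r(k − 1) = 29·7 = 203; λ(v − 1) = 7·32 = 224. Match? NO.
Condition (ii): bk = 132·8 = 1056; vr = 33·29 = 957. Match? NO.
Both conditions hold? NO.

NO


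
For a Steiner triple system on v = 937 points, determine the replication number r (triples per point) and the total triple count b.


An STS(v) is a 2-(v, 3, 1) BIBD: block size k = 3, λ = 1.
Replication: r(k − 1) = λ(v − 1) ⇒ r·2 = 937 − 1 = 936 ⇒ r = 468.
Block count: b = v(v − 1)/6 = 937·936/6 = 877032/6 = 146172.
(Check via bk = vr: 146172·3 = 438516 = 937·468 = 438516 ✓.)

r = 468, b = 146172.


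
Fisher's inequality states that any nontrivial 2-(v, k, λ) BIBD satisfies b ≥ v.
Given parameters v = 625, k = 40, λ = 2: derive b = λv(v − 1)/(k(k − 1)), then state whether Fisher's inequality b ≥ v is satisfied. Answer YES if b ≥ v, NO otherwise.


r = λ(v − 1)/(k − 1) = 2·624/39 = 32.
b = vr/k = 625·32/40 = 500.
Fisher's inequality: b ≥ v ⇔ 500 ≥ 625? NO.

NO


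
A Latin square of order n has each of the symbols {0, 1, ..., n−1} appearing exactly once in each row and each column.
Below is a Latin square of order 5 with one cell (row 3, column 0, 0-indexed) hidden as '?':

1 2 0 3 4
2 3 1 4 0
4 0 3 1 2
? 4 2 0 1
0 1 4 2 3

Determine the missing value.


Row 3 contains symbols [0, 1, 2, 4] — missing [3].
Column 0 contains symbols [0, 1, 2, 4] — missing [3].
The missing symbol must appear in both missing sets; intersection = [3].
Therefore the hidden value is 3.

Missing value = 3.


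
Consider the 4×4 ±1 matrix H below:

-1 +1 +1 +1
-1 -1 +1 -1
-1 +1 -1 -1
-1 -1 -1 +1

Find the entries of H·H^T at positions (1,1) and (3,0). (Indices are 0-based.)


Row 0 of H: [-1, 1, 1, 1].
Row 1 of H: [-1, -1, 1, -1].
Row 3 of H: [-1, -1, -1, 1].
(H·H^T)[1][1] = Σ_j H[1][j]·H[1][j] = (-1)² + (-1)² + (1)² + (-1)² = 1 + 1 + 1 + 1 = 4.
(H·H^T)[3][0] = Σ_j H[3][j]·H[0][j] = (-1)·(-1) + (-1)·(1) + (-1)·(1) + (1)·(1) = 1 + -1 + -1 + 1 = 0.
So rows 3 and 0 are orthogonal; the diagonal entry equals n = 4.

(1,1) entry = 4; (3,0) entry = 0.


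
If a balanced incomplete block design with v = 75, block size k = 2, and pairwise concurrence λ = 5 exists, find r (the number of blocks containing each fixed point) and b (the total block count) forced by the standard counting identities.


Any 2-(v, k, λ) BIBD satisfies two necessary conditions:
  (i)  Each point sits in r blocks, and counting incidences through any fixed point gives r(k − 1) = λ(v − 1), so r = λ(v − 1)/(k − 1).
  (ii) Total incidences bk = vr, so b = vr/k.
Step 1: r = λ(v − 1)/(k − 1) = 5·(75 − 1)/(2 − 1) = 5·74/1 = 370/1 = 370.
Step 2: b = vr/k = 75·370/2 = 27750/2 = 13875.
Check integrality: r = 370 ∈ Z ✓, b = 13875 ∈ Z ✓.
(These identities are necessary conditions: they determine r and b for any design with these parameters, but do not by themselves prove that one exists.)

r = 370, b = 13875.


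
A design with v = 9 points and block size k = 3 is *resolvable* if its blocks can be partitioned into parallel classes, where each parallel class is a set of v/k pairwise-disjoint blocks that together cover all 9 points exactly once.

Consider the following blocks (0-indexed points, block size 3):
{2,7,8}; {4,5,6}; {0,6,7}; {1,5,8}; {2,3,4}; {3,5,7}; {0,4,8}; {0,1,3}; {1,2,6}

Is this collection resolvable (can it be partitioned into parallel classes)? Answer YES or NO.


v = 9, block size k = 3, number of blocks = 9.
For resolvability, blocks must partition into parallel classes of size v/k = 3.
Total blocks must therefore be a multiple of 3: 9 = 3·3 + 0 ⇒ divisible ✓.
Greedy packing gives 3 candidate class(es). Each should be a full parallel class (size 3, covers all 9 points).
  Class 1 (3 blocks): {2,7,8}; {4,5,6}; {0,1,3}. Points covered: [0, 1, 2, 3, 4, 5, 6, 7, 8].
  Class 2 (3 blocks): {0,6,7}; {1,5,8}; {2,3,4}. Points covered: [0, 1, 2, 3, 4, 5, 6, 7, 8].
  Class 3 (3 blocks): {3,5,7}; {0,4,8}; {1,2,6}. Points covered: [0, 1, 2, 3, 4, 5, 6, 7, 8].
All classes full (size 3)? YES. All classes cover every point? YES.
Resolvable? YES.

YES


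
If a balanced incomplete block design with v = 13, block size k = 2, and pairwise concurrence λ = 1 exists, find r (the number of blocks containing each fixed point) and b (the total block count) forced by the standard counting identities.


Any 2-(v, k, λ) BIBD satisfies two necessary conditions:
  (i)  Each point sits in r blocks, and counting incidences through any fixed point gives r(k − 1) = λ(v − 1), so r = λ(v − 1)/(k − 1).
  (ii) Total incidences bk = vr, so b = vr/k.
Step 1: r = λ(v − 1)/(k − 1) = 1·(13 − 1)/(2 − 1) = 1·12/1 = 12/1 = 12.
Step 2: b = vr/k = 13·12/2 = 156/2 = 78.
Check integrality: r = 12 ∈ Z ✓, b = 78 ∈ Z ✓.
(These identities are necessary conditions: they determine r and b for any design with these parameters, but do not by themselves prove that one exists.)

r = 12, b = 78.


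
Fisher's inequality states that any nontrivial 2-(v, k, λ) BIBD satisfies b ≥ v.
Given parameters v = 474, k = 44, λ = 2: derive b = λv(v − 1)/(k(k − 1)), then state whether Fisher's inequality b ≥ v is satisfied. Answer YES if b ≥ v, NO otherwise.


b = λv(v − 1)/(k(k − 1)) = 2·474·473/(44·43) = 448404/1892 = 237.
Compare with v = 474: b < v, so Fisher's inequality fails.

NO


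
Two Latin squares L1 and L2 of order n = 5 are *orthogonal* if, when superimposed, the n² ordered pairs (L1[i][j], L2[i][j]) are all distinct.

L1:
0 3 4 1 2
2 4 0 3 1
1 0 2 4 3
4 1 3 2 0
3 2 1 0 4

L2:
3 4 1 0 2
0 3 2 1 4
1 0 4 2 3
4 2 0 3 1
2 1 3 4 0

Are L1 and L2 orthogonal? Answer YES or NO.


Form the n² = 25 superimposed pairs (L1[i][j], L2[i][j]), row by row (rows and columns indexed from 0):
row 0: (0,3) (3,4) (4,1) (1,0) (2,2)
row 1: (2,0) (4,3) (0,2) (3,1) (1,4)
row 2: (1,1) (0,0) (2,4) (4,2) (3,3)
row 3: (4,4) (1,2) (3,0) (2,3) (0,1)
row 4: (3,2) (2,1) (1,3) (0,4) (4,0)
Orthogonality requires all 25 pairs distinct.
Check by first coordinate: for each symbol s of L1, list the L2 entries in the n cells where L1 = s; they must all differ.
  L1 = 0: L2 entries (in reading order) 3, 2, 0, 1, 4 — all 5 distinct ✓
  L1 = 1: L2 entries (in reading order) 0, 4, 1, 2, 3 — all 5 distinct ✓
  L1 = 2: L2 entries (in reading order) 2, 0, 4, 3, 1 — all 5 distinct ✓
  L1 = 3: L2 entries (in reading order) 4, 1, 3, 0, 2 — all 5 distinct ✓
  L1 = 4: L2 entries (in reading order) 1, 3, 2, 4, 0 — all 5 distinct ✓
Every symbol of L1 meets every symbol of L2 exactly once, so all 25 pairs are distinct (25 of 25).
Conclusion: YES.

YES


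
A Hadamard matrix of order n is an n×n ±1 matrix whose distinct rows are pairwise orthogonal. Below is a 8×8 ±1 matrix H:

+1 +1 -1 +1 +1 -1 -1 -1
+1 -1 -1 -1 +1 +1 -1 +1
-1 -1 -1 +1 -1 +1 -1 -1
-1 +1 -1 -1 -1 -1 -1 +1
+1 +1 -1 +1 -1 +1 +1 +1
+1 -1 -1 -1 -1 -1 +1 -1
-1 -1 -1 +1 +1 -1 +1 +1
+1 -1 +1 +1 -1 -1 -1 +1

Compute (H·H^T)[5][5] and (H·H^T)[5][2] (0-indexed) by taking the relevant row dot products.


Row 2 of H: [-1, -1, -1, 1, -1, 1, -1, -1].
Row 5 of H: [1, -1, -1, -1, -1, -1, 1, -1].
(H·H^T)[5][5] = Σ_j H[5][j]·H[5][j] = (1)² + (-1)² + (-1)² + (-1)² + (-1)² + (-1)² + (1)² + (-1)² = 1 + 1 + 1 + 1 + 1 + 1 + 1 + 1 = 8.
(H·H^T)[5][2] = Σ_j H[5][j]·H[2][j] = (1)·(-1) + (-1)·(-1) + (-1)·(-1) + (-1)·(1) + (-1)·(-1) + (-1)·(1) + (1)·(-1) + (-1)·(-1) = -1 + 1 + 1 + -1 + 1 + -1 + -1 + 1 = 0.
So rows 5 and 2 are orthogonal; the diagonal entry equals n = 8.

(5,5) entry = 8; (5,2) entry = 0.


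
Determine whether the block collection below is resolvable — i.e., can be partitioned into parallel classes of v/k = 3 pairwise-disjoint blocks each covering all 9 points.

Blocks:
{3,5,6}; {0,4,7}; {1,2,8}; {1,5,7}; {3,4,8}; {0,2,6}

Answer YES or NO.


v = 9, block size k = 3, number of blocks = 6.
For resolvability, blocks must partition into parallel classes of size v/k = 3.
Total blocks must therefore be a multiple of 3: 6 = 3·2 + 0 ⇒ divisible ✓.
Greedy packing gives 2 candidate class(es). Each should be a full parallel class (size 3, covers all 9 points).
  Class 1 (3 blocks): {3,5,6}; {0,4,7}; {1,2,8}. Points covered: [0, 1, 2, 3, 4, 5, 6, 7, 8].
  Class 2 (3 blocks): {1,5,7}; {3,4,8}; {0,2,6}. Points covered: [0, 1, 2, 3, 4, 5, 6, 7, 8].
All classes full (size 3)? YES. All classes cover every point? YES.
Resolvable? YES.

YES


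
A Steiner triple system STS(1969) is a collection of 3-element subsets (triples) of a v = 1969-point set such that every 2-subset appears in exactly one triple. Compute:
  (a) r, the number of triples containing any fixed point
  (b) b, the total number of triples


An STS(v) is a 2-(v, 3, 1) BIBD: block size k = 3, λ = 1.
Replication: r(k − 1) = λ(v − 1) ⇒ r·2 = 1969 − 1 = 1968 ⇒ r = 984.
Block count: b = v(v − 1)/6 = 1969·1968/6 = 3874992/6 = 645832.

r = 984, b = 645832.


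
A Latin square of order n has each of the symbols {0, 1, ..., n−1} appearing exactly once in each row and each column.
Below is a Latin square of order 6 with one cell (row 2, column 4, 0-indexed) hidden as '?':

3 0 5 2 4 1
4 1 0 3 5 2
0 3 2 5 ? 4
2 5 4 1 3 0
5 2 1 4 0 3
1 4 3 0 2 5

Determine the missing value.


Row 2 contains symbols [0, 2, 3, 4, 5] — missing [1].
Column 4 contains symbols [0, 2, 3, 4, 5] — missing [1].
The missing symbol must appear in both missing sets; intersection = [1].
Therefore the hidden value is 1.

Missing value = 1.


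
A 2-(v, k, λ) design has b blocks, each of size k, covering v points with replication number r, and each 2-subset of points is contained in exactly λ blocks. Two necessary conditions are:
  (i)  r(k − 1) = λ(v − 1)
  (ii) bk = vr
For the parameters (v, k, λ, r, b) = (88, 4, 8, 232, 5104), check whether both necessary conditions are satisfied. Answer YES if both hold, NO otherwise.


Condition (i): r(k − 1) = 232·3 = 696; λ(v − 1) = 8·87 = 696. Match? YES.
Condition (ii): bk = 5104·4 = 20416; vr = 88·232 = 20416. Match? YES.
Both conditions hold? YES.

YES


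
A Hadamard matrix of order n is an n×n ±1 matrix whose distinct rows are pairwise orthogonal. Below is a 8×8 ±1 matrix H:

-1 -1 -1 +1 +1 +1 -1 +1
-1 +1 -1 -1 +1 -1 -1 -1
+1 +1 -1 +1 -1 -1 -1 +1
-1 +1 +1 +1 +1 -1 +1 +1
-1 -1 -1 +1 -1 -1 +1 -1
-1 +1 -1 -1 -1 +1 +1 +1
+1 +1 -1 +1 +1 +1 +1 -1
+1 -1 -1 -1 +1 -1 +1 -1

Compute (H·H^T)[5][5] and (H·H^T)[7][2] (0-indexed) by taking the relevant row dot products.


Row 2 of H: [1, 1, -1, 1, -1, -1, -1, 1].
Row 5 of H: [-1, 1, -1, -1, -1, 1, 1, 1].
Row 7 of H: [1, -1, -1, -1, 1, -1, 1, -1].
(H·H^T)[5][5] = Σ_j H[5][j]·H[5][j] = (-1)² + (1)² + (-1)² + (-1)² + (-1)² + (1)² + (1)² + (1)² = 1 + 1 + 1 + 1 + 1 + 1 + 1 + 1 = 8.
(H·H^T)[7][2] = Σ_j H[7][j]·H[2][j] = (1)·(1) + (-1)·(1) + (-1)·(-1) + (-1)·(1) + (1)·(-1) + (-1)·(-1) + (1)·(-1) + (-1)·(1) = 1 + -1 + 1 + -1 + -1 + 1 + -1 + -1 = -2.
Rows 7 and 2 are not orthogonal (dot product = -2 ≠ 0), so H is not a Hadamard matrix.

(5,5) entry = 8; (7,2) entry = -2.


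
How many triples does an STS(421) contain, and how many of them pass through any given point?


An STS(v) is a 2-(v, 3, 1) BIBD: block size k = 3, λ = 1.
Replication: r(k − 1) = λ(v − 1) ⇒ r·2 = 421 − 1 = 420 ⇒ r = 210.
Block count: b = v(v − 1)/6 = 421·420/6 = 176820/6 = 29470.
(Check via bk = vr: 29470·3 = 88410 = 421·210 = 88410 ✓.)

r = 210, b = 29470.


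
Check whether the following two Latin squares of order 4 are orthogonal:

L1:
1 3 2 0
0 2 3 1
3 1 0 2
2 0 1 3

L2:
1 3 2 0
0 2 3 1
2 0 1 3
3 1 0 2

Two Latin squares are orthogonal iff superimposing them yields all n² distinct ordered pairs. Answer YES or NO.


Form the n² = 16 superimposed pairs (L1[i][j], L2[i][j]), row by row (rows and columns indexed from 0):
row 0: (1,1) (3,3) (2,2) (0,0)
row 1: (0,0) (2,2) (3,3) (1,1)
row 2: (3,2) (1,0) (0,1) (2,3)
row 3: (2,3) (0,1) (1,0) (3,2)
Orthogonality requires all 16 pairs distinct.
But the pair (0,0) repeats: cell (0,3) has L1 = 0, L2 = 0, and cell (1,0) has L1 = 0, L2 = 0.
A repeated pair means some other pair never occurs (only 8 distinct pairs out of 16), so the squares are not orthogonal.
Conclusion: NO.

NO


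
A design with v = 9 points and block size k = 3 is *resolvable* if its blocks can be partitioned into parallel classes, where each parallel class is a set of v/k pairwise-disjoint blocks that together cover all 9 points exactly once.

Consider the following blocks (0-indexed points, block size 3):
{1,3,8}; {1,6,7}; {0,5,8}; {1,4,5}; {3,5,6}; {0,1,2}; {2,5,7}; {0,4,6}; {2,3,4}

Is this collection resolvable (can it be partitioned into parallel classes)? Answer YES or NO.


v = 9, block size k = 3, number of blocks = 9.
For resolvability, blocks must partition into parallel classes of size v/k = 3.
Total blocks must therefore be a multiple of 3: 9 = 3·3 + 0 ⇒ divisible ✓.
Consider block {1,4,5}. It intersects every other block in the collection, so no parallel class of size 3 can contain it.
Since every block must belong to some parallel class in a resolution, the collection cannot be partitioned into parallel classes.
Resolvable? NO.

NO


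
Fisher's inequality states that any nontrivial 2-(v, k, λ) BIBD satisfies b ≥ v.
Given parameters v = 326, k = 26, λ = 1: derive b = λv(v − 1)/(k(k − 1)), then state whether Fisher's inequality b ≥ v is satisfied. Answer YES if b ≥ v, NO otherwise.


r = λ(v − 1)/(k − 1) = 1·325/25 = 13.
b = vr/k = 326·13/26 = 163.
Fisher's inequality: b ≥ v ⇔ 163 ≥ 326? NO.

NO


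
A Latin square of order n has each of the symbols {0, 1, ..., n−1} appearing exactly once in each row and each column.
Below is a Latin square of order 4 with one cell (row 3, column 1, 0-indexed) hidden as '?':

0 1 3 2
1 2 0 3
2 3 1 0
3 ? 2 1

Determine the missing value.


Row 3 contains symbols [1, 2, 3] — missing [0].
Column 1 contains symbols [1, 2, 3] — missing [0].
The missing symbol must appear in both missing sets; intersection = [0].
Therefore the hidden value is 0.

Missing value = 0.


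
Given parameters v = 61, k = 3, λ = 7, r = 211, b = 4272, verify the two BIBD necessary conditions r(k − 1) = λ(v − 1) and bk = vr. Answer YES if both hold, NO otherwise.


Condition (i): r(k − 1) = 211·2 = 422; λ(v − 1) = 7·60 = 420. Match? NO.
Condition (ii): bk = 4272·3 = 12816; vr = 61·211 = 12871. Match? NO.
Both conditions hold? NO.

NO


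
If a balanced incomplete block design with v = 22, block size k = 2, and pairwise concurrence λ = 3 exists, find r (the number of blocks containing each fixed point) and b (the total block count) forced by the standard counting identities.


Any 2-(v, k, λ) BIBD satisfies two necessary conditions:
  (i)  Each point sits in r blocks, and counting incidences through any fixed point gives r(k − 1) = λ(v − 1), so r = λ(v − 1)/(k − 1).
  (ii) Total incidences bk = vr, so b = vr/k.
Step 1: r = λ(v − 1)/(k − 1) = 3·(22 − 1)/(2 − 1) = 3·21/1 = 63/1 = 63.
Step 2: b = vr/k = 22·63/2 = 1386/2 = 693.
Check integrality: r = 63 ∈ Z ✓, b = 693 ∈ Z ✓.
(These identities are necessary conditions: they determine r and b for any design with these parameters, but do not by themselves prove that one exists.)

r = 63, b = 693.


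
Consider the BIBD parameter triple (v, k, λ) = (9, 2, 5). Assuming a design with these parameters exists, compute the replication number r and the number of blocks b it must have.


Any 2-(v, k, λ) BIBD satisfies two necessary conditions:
  (i)  Each point sits in r blocks, and counting incidences through any fixed point gives r(k − 1) = λ(v − 1), so r = λ(v − 1)/(k − 1).
  (ii) Total incidences bk = vr, so b = vr/k.
Step 1: r = λ(v − 1)/(k − 1) = 5·(9 − 1)/(2 − 1) = 5·8/1 = 40/1 = 40.
Step 2: b = vr/k = 9·40/2 = 360/2 = 180.
Check integrality: r = 40 ∈ Z ✓, b = 180 ∈ Z ✓.
(These identities are necessary conditions: they determine r and b for any design with these parameters, but do not by themselves prove that one exists.)

r = 40, b = 180.


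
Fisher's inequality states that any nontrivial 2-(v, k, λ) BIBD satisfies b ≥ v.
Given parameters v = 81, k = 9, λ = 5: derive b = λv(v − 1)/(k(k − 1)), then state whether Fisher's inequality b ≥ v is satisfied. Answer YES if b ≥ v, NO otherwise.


b = λv(v − 1)/(k(k − 1)) = 5·81·80/(9·8) = 32400/72 = 450.
Compare with v = 81: b ≥ v, so Fisher's inequality holds.

YES


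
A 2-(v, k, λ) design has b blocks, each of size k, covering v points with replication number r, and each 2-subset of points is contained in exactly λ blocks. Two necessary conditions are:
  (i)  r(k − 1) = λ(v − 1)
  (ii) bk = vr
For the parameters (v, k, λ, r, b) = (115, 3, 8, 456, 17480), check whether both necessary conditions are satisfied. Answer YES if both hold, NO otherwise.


Condition (i): r(k − 1) = 456·2 = 912; λ(v − 1) = 8·114 = 912. Match? YES.
Condition (ii): bk = 17480·3 = 52440; vr = 115·456 = 52440. Match? YES.
Both conditions hold? YES.

YES


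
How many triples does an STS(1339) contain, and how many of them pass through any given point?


An STS(v) is a 2-(v, 3, 1) BIBD: block size k = 3, λ = 1.
Replication: r(k − 1) = λ(v − 1) ⇒ r·2 = 1339 − 1 = 1338 ⇒ r = 669.
Block count: b = v(v − 1)/6 = 1339·1338/6 = 1791582/6 = 298597.
(Check via bk = vr: 298597·3 = 895791 = 1339·669 = 895791 ✓.)

r = 669, b = 298597.


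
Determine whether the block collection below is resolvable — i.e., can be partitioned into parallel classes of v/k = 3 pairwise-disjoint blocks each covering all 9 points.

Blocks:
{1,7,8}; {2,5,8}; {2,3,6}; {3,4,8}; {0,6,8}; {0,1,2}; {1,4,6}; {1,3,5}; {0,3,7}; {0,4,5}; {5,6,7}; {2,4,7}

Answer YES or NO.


v = 9, block size k = 3, number of blocks = 12.
For resolvability, blocks must partition into parallel classes of size v/k = 3.
Total blocks must therefore be a multiple of 3: 12 = 3·4 + 0 ⇒ divisible ✓.
Greedy packing gives 4 candidate class(es). Each should be a full parallel class (size 3, covers all 9 points).
  Class 1 (3 blocks): {1,7,8}; {2,3,6}; {0,4,5}. Points covered: [0, 1, 2, 3, 4, 5, 6, 7, 8].
  Class 2 (3 blocks): {2,5,8}; {1,4,6}; {0,3,7}. Points covered: [0, 1, 2, 3, 4, 5, 6, 7, 8].
  Class 3 (3 blocks): {3,4,8}; {0,1,2}; {5,6,7}. Points covered: [0, 1, 2, 3, 4, 5, 6, 7, 8].
  Class 4 (3 blocks): {0,6,8}; {1,3,5}; {2,4,7}. Points covered: [0, 1, 2, 3, 4, 5, 6, 7, 8].
All classes full (size 3)? YES. All classes cover every point? YES.
Resolvable? YES.

YES


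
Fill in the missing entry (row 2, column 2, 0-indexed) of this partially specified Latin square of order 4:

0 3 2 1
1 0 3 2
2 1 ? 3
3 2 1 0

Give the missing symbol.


Row 2 contains symbols [1, 2, 3] — missing [0].
Column 2 contains symbols [1, 2, 3] — missing [0].
The missing symbol must appear in both missing sets; intersection = [0].
Therefore the hidden value is 0.

Missing value = 0.


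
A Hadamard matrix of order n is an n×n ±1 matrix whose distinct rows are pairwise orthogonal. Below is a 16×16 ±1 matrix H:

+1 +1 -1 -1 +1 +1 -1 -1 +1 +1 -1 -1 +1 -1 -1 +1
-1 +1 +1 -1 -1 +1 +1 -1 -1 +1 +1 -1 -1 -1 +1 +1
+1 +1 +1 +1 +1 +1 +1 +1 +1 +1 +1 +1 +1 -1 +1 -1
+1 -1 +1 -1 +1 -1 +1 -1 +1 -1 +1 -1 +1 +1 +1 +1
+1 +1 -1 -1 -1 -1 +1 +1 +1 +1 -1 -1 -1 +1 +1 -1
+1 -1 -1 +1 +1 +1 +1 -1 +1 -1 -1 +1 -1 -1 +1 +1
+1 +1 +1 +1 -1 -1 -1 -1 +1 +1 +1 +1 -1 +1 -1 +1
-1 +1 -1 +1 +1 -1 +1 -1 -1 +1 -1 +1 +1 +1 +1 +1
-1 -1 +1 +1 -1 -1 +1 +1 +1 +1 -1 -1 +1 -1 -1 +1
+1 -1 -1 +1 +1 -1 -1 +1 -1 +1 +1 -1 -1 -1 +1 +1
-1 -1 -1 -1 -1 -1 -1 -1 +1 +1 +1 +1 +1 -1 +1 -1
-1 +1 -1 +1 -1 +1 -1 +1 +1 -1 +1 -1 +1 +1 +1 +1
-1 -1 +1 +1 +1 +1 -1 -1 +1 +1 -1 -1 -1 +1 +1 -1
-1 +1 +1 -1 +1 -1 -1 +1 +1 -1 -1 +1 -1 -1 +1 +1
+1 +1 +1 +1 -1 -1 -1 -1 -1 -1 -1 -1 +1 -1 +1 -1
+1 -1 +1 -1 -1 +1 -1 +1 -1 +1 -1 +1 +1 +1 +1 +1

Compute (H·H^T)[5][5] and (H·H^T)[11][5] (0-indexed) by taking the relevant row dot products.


Row 5 of H: [1, -1, -1, 1, 1, 1, 1, -1, 1, -1, -1, 1, -1, -1, 1, 1].
Row 11 of H: [-1, 1, -1, 1, -1, 1, -1, 1, 1, -1, 1, -1, 1, 1, 1, 1].
(H·H^T)[5][5] = Σ_j H[5][j]·H[5][j] = (1)² + (-1)² + (-1)² + (1)² + (1)² + (1)² + (1)² + (-1)² + (1)² + (-1)² + (-1)² + (1)² + (-1)² + (-1)² + (1)² + (1)² = 1 + 1 + 1 + 1 + 1 + 1 + 1 + 1 + 1 + 1 + 1 + 1 + 1 + 1 + 1 + 1 = 16.
(H·H^T)[11][5] = Σ_j H[11][j]·H[5][j] = (-1)·(1) + (1)·(-1) + (-1)·(-1) + (1)·(1) + (-1)·(1) + (1)·(1) + (-1)·(1) + (1)·(-1) + (1)·(1) + (-1)·(-1) + (1)·(-1) + (-1)·(1) + (1)·(-1) + (1)·(-1) + (1)·(1) + (1)·(1) = -1 + -1 + 1 + 1 + -1 + 1 + -1 + -1 + 1 + 1 + -1 + -1 + -1 + -1 + 1 + 1 = -2.
Rows 11 and 5 are not orthogonal (dot product = -2 ≠ 0), so H is not a Hadamard matrix.

(5,5) entry = 16; (11,5) entry = -2.


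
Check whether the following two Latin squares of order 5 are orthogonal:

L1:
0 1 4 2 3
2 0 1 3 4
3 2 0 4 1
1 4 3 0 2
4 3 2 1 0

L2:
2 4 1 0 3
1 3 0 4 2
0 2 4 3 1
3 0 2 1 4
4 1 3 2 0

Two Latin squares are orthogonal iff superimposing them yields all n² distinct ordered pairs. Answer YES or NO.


Form the n² = 25 superimposed pairs (L1[i][j], L2[i][j]), row by row (rows and columns indexed from 0):
row 0: (0,2) (1,4) (4,1) (2,0) (3,3)
row 1: (2,1) (0,3) (1,0) (3,4) (4,2)
row 2: (3,0) (2,2) (0,4) (4,3) (1,1)
row 3: (1,3) (4,0) (3,2) (0,1) (2,4)
row 4: (4,4) (3,1) (2,3) (1,2) (0,0)
Orthogonality requires all 25 pairs distinct.
Check by first coordinate: for each symbol s of L1, list the L2 entries in the n cells where L1 = s; they must all differ.
  L1 = 0: L2 entries (in reading order) 2, 3, 4, 1, 0 — all 5 distinct ✓
  L1 = 1: L2 entries (in reading order) 4, 0, 1, 3, 2 — all 5 distinct ✓
  L1 = 2: L2 entries (in reading order) 0, 1, 2, 4, 3 — all 5 distinct ✓
  L1 = 3: L2 entries (in reading order) 3, 4, 0, 2, 1 — all 5 distinct ✓
  L1 = 4: L2 entries (in reading order) 1, 2, 3, 0, 4 — all 5 distinct ✓
Every symbol of L1 meets every symbol of L2 exactly once, so all 25 pairs are distinct (25 of 25).
Conclusion: YES.

YES


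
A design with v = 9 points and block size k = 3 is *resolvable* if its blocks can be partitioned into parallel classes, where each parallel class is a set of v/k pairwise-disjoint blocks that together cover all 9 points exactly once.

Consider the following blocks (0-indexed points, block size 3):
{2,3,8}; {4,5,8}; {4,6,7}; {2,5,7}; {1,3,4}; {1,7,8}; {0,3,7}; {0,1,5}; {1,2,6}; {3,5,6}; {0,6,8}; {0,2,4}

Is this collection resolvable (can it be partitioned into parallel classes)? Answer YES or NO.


v = 9, block size k = 3, number of blocks = 12.
For resolvability, blocks must partition into parallel classes of size v/k = 3.
Total blocks must therefore be a multiple of 3: 12 = 3·4 + 0 ⇒ divisible ✓.
Greedy packing gives 4 candidate class(es). Each should be a full parallel class (size 3, covers all 9 points).
  Class 1 (3 blocks): {2,3,8}; {4,6,7}; {0,1,5}. Points covered: [0, 1, 2, 3, 4, 5, 6, 7, 8].
  Class 2 (3 blocks): {4,5,8}; {0,3,7}; {1,2,6}. Points covered: [0, 1, 2, 3, 4, 5, 6, 7, 8].
  Class 3 (3 blocks): {2,5,7}; {1,3,4}; {0,6,8}. Points covered: [0, 1, 2, 3, 4, 5, 6, 7, 8].
  Class 4 (3 blocks): {1,7,8}; {3,5,6}; {0,2,4}. Points covered: [0, 1, 2, 3, 4, 5, 6, 7, 8].
All classes full (size 3)? YES. All classes cover every point? YES.
Resolvable? YES.

YES


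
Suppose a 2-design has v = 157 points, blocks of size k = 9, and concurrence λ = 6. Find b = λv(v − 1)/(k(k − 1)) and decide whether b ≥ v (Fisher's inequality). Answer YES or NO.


b = λv(v − 1)/(k(k − 1)) = 6·157·156/(9·8) = 146952/72 = 2041.
Compare with v = 157: b ≥ v, so Fisher's inequality holds.

YES


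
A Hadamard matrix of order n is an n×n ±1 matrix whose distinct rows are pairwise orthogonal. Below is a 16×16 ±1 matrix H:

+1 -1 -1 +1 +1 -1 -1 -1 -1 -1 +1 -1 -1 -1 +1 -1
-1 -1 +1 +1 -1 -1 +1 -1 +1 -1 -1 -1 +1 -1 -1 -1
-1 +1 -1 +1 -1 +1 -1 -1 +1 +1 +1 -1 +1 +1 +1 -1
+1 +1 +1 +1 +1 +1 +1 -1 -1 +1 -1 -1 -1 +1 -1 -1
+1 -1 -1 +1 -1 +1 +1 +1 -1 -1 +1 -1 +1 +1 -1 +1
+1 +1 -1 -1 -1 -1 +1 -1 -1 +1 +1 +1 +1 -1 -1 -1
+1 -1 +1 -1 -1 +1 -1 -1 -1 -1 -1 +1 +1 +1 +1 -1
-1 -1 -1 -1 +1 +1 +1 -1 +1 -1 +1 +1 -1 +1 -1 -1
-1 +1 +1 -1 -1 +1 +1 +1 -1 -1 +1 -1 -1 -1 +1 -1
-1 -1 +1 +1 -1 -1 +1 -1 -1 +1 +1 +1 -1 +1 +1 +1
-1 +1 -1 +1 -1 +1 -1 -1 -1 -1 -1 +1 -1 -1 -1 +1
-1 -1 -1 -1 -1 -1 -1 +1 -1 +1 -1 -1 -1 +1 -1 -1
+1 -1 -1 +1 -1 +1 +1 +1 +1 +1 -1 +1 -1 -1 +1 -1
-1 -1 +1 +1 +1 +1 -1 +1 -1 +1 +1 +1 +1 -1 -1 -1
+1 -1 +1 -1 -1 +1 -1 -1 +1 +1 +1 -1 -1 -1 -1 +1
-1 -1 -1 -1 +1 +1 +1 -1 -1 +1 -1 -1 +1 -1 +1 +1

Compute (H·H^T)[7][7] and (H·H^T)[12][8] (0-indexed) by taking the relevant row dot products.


Row 7 of H: [-1, -1, -1, -1, 1, 1, 1, -1, 1, -1, 1, 1, -1, 1, -1, -1].
Row 8 of H: [-1, 1, 1, -1, -1, 1, 1, 1, -1, -1, 1, -1, -1, -1, 1, -1].
Row 12 of H: [1, -1, -1, 1, -1, 1, 1, 1, 1, 1, -1, 1, -1, -1, 1, -1].
(H·H^T)[7][7] = Σ_j H[7][j]·H[7][j] = (-1)² + (-1)² + (-1)² + (-1)² + (1)² + (1)² + (1)² + (-1)² + (1)² + (-1)² + (1)² + (1)² + (-1)² + (1)² + (-1)² + (-1)² = 1 + 1 + 1 + 1 + 1 + 1 + 1 + 1 + 1 + 1 + 1 + 1 + 1 + 1 + 1 + 1 = 16.
(H·H^T)[12][8] = Σ_j H[12][j]·H[8][j] = (1)·(-1) + (-1)·(1) + (-1)·(1) + (1)·(-1) + (-1)·(-1) + (1)·(1) + (1)·(1) + (1)·(1) + (1)·(-1) + (1)·(-1) + (-1)·(1) + (1)·(-1) + (-1)·(-1) + (-1)·(-1) + (1)·(1) + (-1)·(-1) = -1 + -1 + -1 + -1 + 1 + 1 + 1 + 1 + -1 + -1 + -1 + -1 + 1 + 1 + 1 + 1 = 0.
So rows 12 and 8 are orthogonal; the diagonal entry equals n = 16.

(7,7) entry = 16; (12,8) entry = 0.


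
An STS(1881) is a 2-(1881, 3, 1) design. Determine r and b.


An STS(v) is a 2-(v, 3, 1) BIBD: block size k = 3, λ = 1.
Replication: r(k − 1) = λ(v − 1) ⇒ r·2 = 1881 − 1 = 1880 ⇒ r = 940.
Block count: bk = vr ⇒ b·3 = 1881·940 = 1768140 ⇒ b = 589380.

r = 940, b = 589380.


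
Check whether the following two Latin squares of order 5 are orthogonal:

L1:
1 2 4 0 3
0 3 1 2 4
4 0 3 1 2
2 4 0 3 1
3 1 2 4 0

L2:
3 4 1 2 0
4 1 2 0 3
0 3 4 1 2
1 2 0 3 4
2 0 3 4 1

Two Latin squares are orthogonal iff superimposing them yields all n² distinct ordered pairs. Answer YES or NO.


Form the n² = 25 superimposed pairs (L1[i][j], L2[i][j]), row by row (rows and columns indexed from 0):
row 0: (1,3) (2,4) (4,1) (0,2) (3,0)
row 1: (0,4) (3,1) (1,2) (2,0) (4,3)
row 2: (4,0) (0,3) (3,4) (1,1) (2,2)
row 3: (2,1) (4,2) (0,0) (3,3) (1,4)
row 4: (3,2) (1,0) (2,3) (4,4) (0,1)
Orthogonality requires all 25 pairs distinct.
Check by first coordinate: for each symbol s of L1, list the L2 entries in the n cells where L1 = s; they must all differ.
  L1 = 0: L2 entries (in reading order) 2, 4, 3, 0, 1 — all 5 distinct ✓
  L1 = 1: L2 entries (in reading order) 3, 2, 1, 4, 0 — all 5 distinct ✓
  L1 = 2: L2 entries (in reading order) 4, 0, 2, 1, 3 — all 5 distinct ✓
  L1 = 3: L2 entries (in reading order) 0, 1, 4, 3, 2 — all 5 distinct ✓
  L1 = 4: L2 entries (in reading order) 1, 3, 0, 2, 4 — all 5 distinct ✓
Every symbol of L1 meets every symbol of L2 exactly once, so all 25 pairs are distinct (25 of 25).
Conclusion: YES.

YES


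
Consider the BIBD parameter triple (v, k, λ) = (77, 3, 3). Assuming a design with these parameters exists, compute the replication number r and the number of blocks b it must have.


Any 2-(v, k, λ) BIBD satisfies two necessary conditions:
  (i)  Each point sits in r blocks, and counting incidences through any fixed point gives r(k − 1) = λ(v − 1), so r = λ(v − 1)/(k − 1).
  (ii) Total incidences bk = vr, so b = vr/k.
Step 1: r = λ(v − 1)/(k − 1) = 3·(77 − 1)/(3 − 1) = 3·76/2 = 228/2 = 114.
Step 2: b = vr/k = 77·114/3 = 8778/3 = 2926.
Check integrality: r = 114 ∈ Z ✓, b = 2926 ∈ Z ✓.
(These identities are necessary conditions: they determine r and b for any design with these parameters, but do not by themselves prove that one exists.)

r = 114, b = 2926.


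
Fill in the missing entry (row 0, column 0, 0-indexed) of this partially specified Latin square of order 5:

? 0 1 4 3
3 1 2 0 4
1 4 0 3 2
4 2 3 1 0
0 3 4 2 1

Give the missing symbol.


Row 0 contains symbols [0, 1, 3, 4] — missing [2].
Column 0 contains symbols [0, 1, 3, 4] — missing [2].
The missing symbol must appear in both missing sets; intersection = [2].
Therefore the hidden value is 2.

Missing value = 2.


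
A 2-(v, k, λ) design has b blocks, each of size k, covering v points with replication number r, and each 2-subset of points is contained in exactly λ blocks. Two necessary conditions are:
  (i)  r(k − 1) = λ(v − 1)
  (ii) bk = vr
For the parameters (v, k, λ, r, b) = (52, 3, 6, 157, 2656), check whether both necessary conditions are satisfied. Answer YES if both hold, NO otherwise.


Condition (i): r(k − 1) = 157·2 = 314; λ(v − 1) = 6·51 = 306. Match? NO.
Condition (ii): bk = 2656·3 = 7968; vr = 52·157 = 8164. Match? NO.
Both conditions hold? NO.

NO


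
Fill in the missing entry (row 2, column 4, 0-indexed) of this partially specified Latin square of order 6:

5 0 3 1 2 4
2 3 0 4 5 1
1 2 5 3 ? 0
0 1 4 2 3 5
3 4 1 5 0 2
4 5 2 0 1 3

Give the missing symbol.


Row 2 contains symbols [0, 1, 2, 3, 5] — missing [4].
Column 4 contains symbols [0, 1, 2, 3, 5] — missing [4].
The missing symbol must appear in both missing sets; intersection = [4].
Therefore the hidden value is 4.

Missing value = 4.


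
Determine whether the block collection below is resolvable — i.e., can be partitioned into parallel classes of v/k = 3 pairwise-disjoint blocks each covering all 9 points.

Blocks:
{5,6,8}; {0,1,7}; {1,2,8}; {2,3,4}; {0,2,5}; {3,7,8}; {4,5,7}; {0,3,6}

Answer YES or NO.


v = 9, block size k = 3, number of blocks = 8.
For resolvability, blocks must partition into parallel classes of size v/k = 3.
Total blocks must therefore be a multiple of 3: 8 = 3·2 + 2 ⇒ not divisible ✗.
Resolvable? NO.

NO


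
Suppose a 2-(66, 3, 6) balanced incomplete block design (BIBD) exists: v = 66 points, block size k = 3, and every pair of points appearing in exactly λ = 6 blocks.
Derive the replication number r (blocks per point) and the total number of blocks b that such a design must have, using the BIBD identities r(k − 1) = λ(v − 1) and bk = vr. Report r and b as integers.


Any 2-(v, k, λ) BIBD satisfies two necessary conditions:
  (i)  Each point sits in r blocks, and counting incidences through any fixed point gives r(k − 1) = λ(v − 1), so r = λ(v − 1)/(k − 1).
  (ii) Total incidences bk = vr, so b = vr/k.
Step 1: r = λ(v − 1)/(k − 1) = 6·(66 − 1)/(3 − 1) = 6·65/2 = 390/2 = 195.
Step 2: b = vr/k = 66·195/3 = 12870/3 = 4290.
Check integrality: r = 195 ∈ Z ✓, b = 4290 ∈ Z ✓.
(These identities are necessary conditions: they determine r and b for any design with these parameters, but do not by themselves prove that one exists.)

r = 195, b = 4290.


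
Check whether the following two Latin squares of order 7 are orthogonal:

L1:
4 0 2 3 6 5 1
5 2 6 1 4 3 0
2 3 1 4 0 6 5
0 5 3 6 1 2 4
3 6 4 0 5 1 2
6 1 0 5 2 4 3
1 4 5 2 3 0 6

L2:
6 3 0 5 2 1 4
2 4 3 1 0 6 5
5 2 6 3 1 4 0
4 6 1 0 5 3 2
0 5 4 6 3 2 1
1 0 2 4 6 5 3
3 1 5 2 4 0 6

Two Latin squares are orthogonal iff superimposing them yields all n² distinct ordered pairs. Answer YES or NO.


Form the n² = 49 superimposed pairs (L1[i][j], L2[i][j]), row by row (rows and columns indexed from 0):
row 0: (4,6) (0,3) (2,0) (3,5) (6,2) (5,1) (1,4)
row 1: (5,2) (2,4) (6,3) (1,1) (4,0) (3,6) (0,5)
row 2: (2,5) (3,2) (1,6) (4,3) (0,1) (6,4) (5,0)
row 3: (0,4) (5,6) (3,1) (6,0) (1,5) (2,3) (4,2)
row 4: (3,0) (6,5) (4,4) (0,6) (5,3) (1,2) (2,1)
row 5: (6,1) (1,0) (0,2) (5,4) (2,6) (4,5) (3,3)
row 6: (1,3) (4,1) (5,5) (2,2) (3,4) (0,0) (6,6)
Orthogonality requires all 49 pairs distinct.
Check by first coordinate: for each symbol s of L1, list the L2 entries in the n cells where L1 = s; they must all differ.
  L1 = 0: L2 entries (in reading order) 3, 5, 1, 4, 6, 2, 0 — all 7 distinct ✓
  L1 = 1: L2 entries (in reading order) 4, 1, 6, 5, 2, 0, 3 — all 7 distinct ✓
  L1 = 2: L2 entries (in reading order) 0, 4, 5, 3, 1, 6, 2 — all 7 distinct ✓
  L1 = 3: L2 entries (in reading order) 5, 6, 2, 1, 0, 3, 4 — all 7 distinct ✓
  L1 = 4: L2 entries (in reading order) 6, 0, 3, 2, 4, 5, 1 — all 7 distinct ✓
  L1 = 5: L2 entries (in reading order) 1, 2, 0, 6, 3, 4, 5 — all 7 distinct ✓
  L1 = 6: L2 entries (in reading order) 2, 3, 4, 0, 5, 1, 6 — all 7 distinct ✓
Every symbol of L1 meets every symbol of L2 exactly once, so all 49 pairs are distinct (49 of 49).
Conclusion: YES.

YES


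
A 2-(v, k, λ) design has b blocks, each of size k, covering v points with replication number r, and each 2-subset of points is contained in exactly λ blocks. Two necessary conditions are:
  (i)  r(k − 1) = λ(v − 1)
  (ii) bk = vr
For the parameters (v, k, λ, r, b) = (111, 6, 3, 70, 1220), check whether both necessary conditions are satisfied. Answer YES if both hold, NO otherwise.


Condition (i): r(k − 1) = 70·5 = 350; λ(v − 1) = 3·110 = 330. Match? NO.
Condition (ii): bk = 1220·6 = 7320; vr = 111·70 = 7770. Match? NO.
Both conditions hold? NO.

NO


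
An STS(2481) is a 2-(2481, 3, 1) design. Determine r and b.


An STS(v) is a 2-(v, 3, 1) BIBD: block size k = 3, λ = 1.
Replication: r(k − 1) = λ(v − 1) ⇒ r·2 = 2481 − 1 = 2480 ⇒ r = 1240.
Block count: bk = vr ⇒ b·3 = 2481·1240 = 3076440 ⇒ b = 1025480.

r = 1240, b = 1025480.


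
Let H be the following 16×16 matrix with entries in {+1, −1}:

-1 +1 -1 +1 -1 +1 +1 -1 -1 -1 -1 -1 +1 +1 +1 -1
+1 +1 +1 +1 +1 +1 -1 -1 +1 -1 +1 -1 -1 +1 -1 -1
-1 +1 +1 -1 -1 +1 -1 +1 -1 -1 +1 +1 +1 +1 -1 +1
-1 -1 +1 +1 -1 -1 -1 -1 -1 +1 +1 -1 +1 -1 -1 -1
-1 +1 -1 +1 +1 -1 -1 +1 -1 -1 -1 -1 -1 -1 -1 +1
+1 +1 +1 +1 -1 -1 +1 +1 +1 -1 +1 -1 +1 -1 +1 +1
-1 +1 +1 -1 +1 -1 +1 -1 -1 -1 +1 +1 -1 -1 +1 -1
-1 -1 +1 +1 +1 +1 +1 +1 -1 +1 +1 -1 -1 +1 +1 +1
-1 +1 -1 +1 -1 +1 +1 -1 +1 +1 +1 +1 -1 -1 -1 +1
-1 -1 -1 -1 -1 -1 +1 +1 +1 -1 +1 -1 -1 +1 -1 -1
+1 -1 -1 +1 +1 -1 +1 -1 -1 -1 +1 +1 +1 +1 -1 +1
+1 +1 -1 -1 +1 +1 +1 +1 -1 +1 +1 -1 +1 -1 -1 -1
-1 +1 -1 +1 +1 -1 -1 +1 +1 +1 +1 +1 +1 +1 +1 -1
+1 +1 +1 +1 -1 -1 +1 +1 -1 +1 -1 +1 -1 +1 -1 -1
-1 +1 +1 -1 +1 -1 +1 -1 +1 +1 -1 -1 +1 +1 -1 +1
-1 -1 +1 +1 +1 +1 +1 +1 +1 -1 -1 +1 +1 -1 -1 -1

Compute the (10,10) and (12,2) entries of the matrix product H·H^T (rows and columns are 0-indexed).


Row 2 of H: [-1, 1, 1, -1, -1, 1, -1, 1, -1, -1, 1, 1, 1, 1, -1, 1].
Row 10 of H: [1, -1, -1, 1, 1, -1, 1, -1, -1, -1, 1, 1, 1, 1, -1, 1].
Row 12 of H: [-1, 1, -1, 1, 1, -1, -1, 1, 1, 1, 1, 1, 1, 1, 1, -1].
(H·H^T)[10][10] = Σ_j H[10][j]·H[10][j] = (1)² + (-1)² + (-1)² + (1)² + (1)² + (-1)² + (1)² + (-1)² + (-1)² + (-1)² + (1)² + (1)² + (1)² + (1)² + (-1)² + (1)² = 1 + 1 + 1 + 1 + 1 + 1 + 1 + 1 + 1 + 1 + 1 + 1 + 1 + 1 + 1 + 1 = 16.
(H·H^T)[12][2] = Σ_j H[12][j]·H[2][j] = (-1)·(-1) + (1)·(1) + (-1)·(1) + (1)·(-1) + (1)·(-1) + (-1)·(1) + (-1)·(-1) + (1)·(1) + (1)·(-1) + (1)·(-1) + (1)·(1) + (1)·(1) + (1)·(1) + (1)·(1) + (1)·(-1) + (-1)·(1) = 1 + 1 + -1 + -1 + -1 + -1 + 1 + 1 + -1 + -1 + 1 + 1 + 1 + 1 + -1 + -1 = 0.
So rows 12 and 2 are orthogonal; the diagonal entry equals n = 16.

(10,10) entry = 16; (12,2) entry = 0.


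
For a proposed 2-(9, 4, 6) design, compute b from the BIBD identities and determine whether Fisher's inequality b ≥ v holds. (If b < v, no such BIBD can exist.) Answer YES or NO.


r = λ(v − 1)/(k − 1) = 6·8/3 = 16.
b = vr/k = 9·16/4 = 36.
Fisher's inequality: b ≥ v ⇔ 36 ≥ 9? YES.

YES


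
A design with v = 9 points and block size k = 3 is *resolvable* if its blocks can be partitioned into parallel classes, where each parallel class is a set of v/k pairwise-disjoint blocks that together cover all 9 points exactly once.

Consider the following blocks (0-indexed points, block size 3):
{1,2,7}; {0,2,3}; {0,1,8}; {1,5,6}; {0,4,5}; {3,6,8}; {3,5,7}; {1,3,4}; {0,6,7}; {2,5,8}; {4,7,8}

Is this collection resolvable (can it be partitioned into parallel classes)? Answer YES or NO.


v = 9, block size k = 3, number of blocks = 11.
For resolvability, blocks must partition into parallel classes of size v/k = 3.
Total blocks must therefore be a multiple of 3: 11 = 3·3 + 2 ⇒ not divisible ✗.
Resolvable? NO.

NO


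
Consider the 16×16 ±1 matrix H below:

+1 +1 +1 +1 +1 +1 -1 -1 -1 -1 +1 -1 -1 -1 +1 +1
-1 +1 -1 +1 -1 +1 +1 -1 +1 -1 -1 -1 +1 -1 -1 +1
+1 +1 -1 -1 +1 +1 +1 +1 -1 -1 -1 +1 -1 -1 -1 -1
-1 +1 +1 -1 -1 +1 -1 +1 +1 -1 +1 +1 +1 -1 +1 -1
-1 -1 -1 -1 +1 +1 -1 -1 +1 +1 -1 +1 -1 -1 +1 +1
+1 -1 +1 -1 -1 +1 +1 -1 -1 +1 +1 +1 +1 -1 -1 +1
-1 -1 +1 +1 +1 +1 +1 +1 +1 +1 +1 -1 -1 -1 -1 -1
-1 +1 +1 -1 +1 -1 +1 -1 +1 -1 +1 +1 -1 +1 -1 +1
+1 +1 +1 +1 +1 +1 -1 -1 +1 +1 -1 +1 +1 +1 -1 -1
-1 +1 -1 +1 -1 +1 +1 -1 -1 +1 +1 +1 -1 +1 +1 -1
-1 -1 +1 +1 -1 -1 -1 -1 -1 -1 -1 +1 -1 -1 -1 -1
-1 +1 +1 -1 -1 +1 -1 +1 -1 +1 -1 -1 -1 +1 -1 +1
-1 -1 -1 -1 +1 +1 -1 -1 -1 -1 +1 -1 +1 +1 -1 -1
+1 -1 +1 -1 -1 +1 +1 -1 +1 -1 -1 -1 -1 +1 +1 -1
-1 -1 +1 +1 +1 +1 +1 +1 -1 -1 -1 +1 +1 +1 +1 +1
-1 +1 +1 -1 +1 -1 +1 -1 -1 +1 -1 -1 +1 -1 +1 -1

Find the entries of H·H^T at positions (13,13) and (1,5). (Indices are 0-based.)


Row 1 of H: [-1, 1, -1, 1, -1, 1, 1, -1, 1, -1, -1, -1, 1, -1, -1, 1].
Row 5 of H: [1, -1, 1, -1, -1, 1, 1, -1, -1, 1, 1, 1, 1, -1, -1, 1].
Row 13 of H: [1, -1, 1, -1, -1, 1, 1, -1, 1, -1, -1, -1, -1, 1, 1, -1].
(H·H^T)[13][13] = Σ_j H[13][j]·H[13][j] = (1)² + (-1)² + (1)² + (-1)² + (-1)² + (1)² + (1)² + (-1)² + (1)² + (-1)² + (-1)² + (-1)² + (-1)² + (1)² + (1)² + (-1)² = 1 + 1 + 1 + 1 + 1 + 1 + 1 + 1 + 1 + 1 + 1 + 1 + 1 + 1 + 1 + 1 = 16.
(H·H^T)[1][5] = Σ_j H[1][j]·H[5][j] = (-1)·(1) + (1)·(-1) + (-1)·(1) + (1)·(-1) + (-1)·(-1) + (1)·(1) + (1)·(1) + (-1)·(-1) + (1)·(-1) + (-1)·(1) + (-1)·(1) + (-1)·(1) + (1)·(1) + (-1)·(-1) + (-1)·(-1) + (1)·(1) = -1 + -1 + -1 + -1 + 1 + 1 + 1 + 1 + -1 + -1 + -1 + -1 + 1 + 1 + 1 + 1 = 0.
So rows 1 and 5 are orthogonal; the diagonal entry equals n = 16.

(13,13) entry = 16; (1,5) entry = 0.


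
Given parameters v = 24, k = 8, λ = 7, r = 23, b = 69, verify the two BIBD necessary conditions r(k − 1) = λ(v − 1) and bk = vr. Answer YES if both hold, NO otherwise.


Condition (i): r(k − 1) = 23·7 = 161; λ(v − 1) = 7·23 = 161. Match? YES.
Condition (ii): bk = 69·8 = 552; vr = 24·23 = 552. Match? YES.
Both conditions hold? YES.

YES


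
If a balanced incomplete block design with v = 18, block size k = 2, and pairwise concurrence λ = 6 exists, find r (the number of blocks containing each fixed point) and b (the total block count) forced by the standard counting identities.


Any 2-(v, k, λ) BIBD satisfies two necessary conditions:
  (i)  Each point sits in r blocks, and counting incidences through any fixed point gives r(k − 1) = λ(v − 1), so r = λ(v − 1)/(k − 1).
  (ii) Total incidences bk = vr, so b = vr/k.
Step 1: r = λ(v − 1)/(k − 1) = 6·(18 − 1)/(2 − 1) = 6·17/1 = 102/1 = 102.
Step 2: b = vr/k = 18·102/2 = 1836/2 = 918.
Check integrality: r = 102 ∈ Z ✓, b = 918 ∈ Z ✓.
(These identities are necessary conditions: they determine r and b for any design with these parameters, but do not by themselves prove that one exists.)

r = 102, b = 918.
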